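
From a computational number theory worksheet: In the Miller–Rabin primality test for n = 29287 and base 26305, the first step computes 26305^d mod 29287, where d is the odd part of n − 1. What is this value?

1

n − 1 = 29286 = 2^1 · 14643, so s = 1 and d = 14643.
26305^14643 mod 29287 = 1.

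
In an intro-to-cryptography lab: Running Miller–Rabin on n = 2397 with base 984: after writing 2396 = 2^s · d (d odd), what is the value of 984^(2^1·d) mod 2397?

n − 1 = 2396 = 2^2 · 599, so s = 2 and d = 599.
x_0 = 984^599 mod 2397 = 1266.
x_1 = 1266^2 mod 2397 = 1560.

1560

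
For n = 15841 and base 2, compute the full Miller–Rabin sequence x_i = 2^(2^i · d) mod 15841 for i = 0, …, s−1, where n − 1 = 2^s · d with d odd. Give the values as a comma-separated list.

n − 1 = 15840 = 2^5 · 495, so s = 5 and d = 495.
x_0 = 2^495 mod 15841 = 1.
x_1 = 1^2 mod 15841 = 1.
x_2 = 1^2 mod 15841 = 1.
x_3 = 1^2 mod 15841 = 1.
x_4 = 1^2 mod 15841 = 1.

1, 1, 1, 1, 1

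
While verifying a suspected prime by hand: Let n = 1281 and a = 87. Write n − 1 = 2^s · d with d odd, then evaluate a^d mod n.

n − 1 = 1280 = 2^8 · 5, so s = 8 and d = 5.
87^5 mod 1281 = 894.

894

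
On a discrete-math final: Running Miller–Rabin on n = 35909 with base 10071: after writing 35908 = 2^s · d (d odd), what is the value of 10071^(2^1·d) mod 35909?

23124

n − 1 = 35908 = 2^2 · 8977, so s = 2 and d = 8977.
x_0 = 10071^8977 mod 35909 = 5240.
x_1 = 5240^2 mod 35909 = 23124.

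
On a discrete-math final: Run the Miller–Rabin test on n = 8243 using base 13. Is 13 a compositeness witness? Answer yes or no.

n − 1 = 8242 = 2^1 · 4121, so s = 1 and d = 4121.
x_0 = 13^4121 mod 8243 = 1.
x_0 = 1, so 13 is not a witness.

no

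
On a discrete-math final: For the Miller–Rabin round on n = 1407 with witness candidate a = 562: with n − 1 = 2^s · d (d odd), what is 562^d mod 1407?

n − 1 = 1406 = 2^1 · 703, so s = 1 and d = 703.
By repeated squaring, 562^703 ≡ 205 (mod 1407).

205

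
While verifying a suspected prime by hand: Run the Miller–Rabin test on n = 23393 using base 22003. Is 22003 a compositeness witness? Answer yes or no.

n − 1 = 23392 = 2^5 · 731, so s = 5 and d = 731.
x_0 = 22003^731 mod 23393 = 14522.
x_0 is neither 1 nor 23392, so continue squaring.
x_1 = 14522^2 mod 23393 = 589.
x_2 = 589^2 mod 23393 = 19419.
x_3 = 19419^2 mod 23393 = 2401.
x_4 = 2401^2 mod 23393 = 10123.
Reached i = s−1 = 4 without hitting −1: 22003 is a Miller–Rabin witness and 23393 is composite.

yes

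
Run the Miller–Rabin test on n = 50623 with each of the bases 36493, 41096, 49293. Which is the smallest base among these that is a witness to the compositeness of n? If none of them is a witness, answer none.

41096

n − 1 = 50622 = 2^1 · 25311, so s = 1 and d = 25311.
Base 36493: x_0 = 36493^25311 mod 50623 = 50622. x_0 = 50622 ≡ −1, so 36493 is not a witness.
Base 41096: x_0 = 41096^25311 mod 50623 = 39492. x_0 ∉ {1, 50622} and s = 1, so 41096 is a Miller–Rabin witness and 50623 is composite.
Base 49293: x_0 = 49293^25311 mod 50623 = 1565. x_0 ∉ {1, 50622} and s = 1, so 49293 is a Miller–Rabin witness and 50623 is composite.
The smallest witness among the given bases is 41096.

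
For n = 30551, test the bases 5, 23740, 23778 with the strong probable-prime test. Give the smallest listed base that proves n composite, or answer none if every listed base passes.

n − 1 = 30550 = 2^1 · 15275, so s = 1 and d = 15275.
Base 5: x_0 = 5^15275 mod 30551 = 21004. x_0 ∉ {1, 30550} and s = 1, so 5 is a Miller–Rabin witness and 30551 is composite.
Base 23740: x_0 = 23740^15275 mod 30551 = 5214. x_0 ∉ {1, 30550} and s = 1, so 23740 is a Miller–Rabin witness and 30551 is composite.
Base 23778: x_0 = 23778^15275 mod 30551 = 16817. x_0 ∉ {1, 30550} and s = 1, so 23778 is a Miller–Rabin witness and 30551 is composite.
The smallest witness among the given bases is 5.

5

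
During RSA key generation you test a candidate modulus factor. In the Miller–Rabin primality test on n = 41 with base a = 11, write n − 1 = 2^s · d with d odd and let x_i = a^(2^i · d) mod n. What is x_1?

n − 1 = 40 = 2^3 · 5, so s = 3 and d = 5.
Repeated squaring mod 41: 11^1 ≡ 11, 11^2 ≡ 39, 11^4 ≡ 4.
5 = 4 + 1, so 11^5 ≡ 4·11 ≡ 3 (mod 41).
x_0 = 3.
x_1 = 3^2 mod 41 = 9.

9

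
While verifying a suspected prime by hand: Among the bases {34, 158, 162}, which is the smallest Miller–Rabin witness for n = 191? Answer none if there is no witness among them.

none

n − 1 = 190 = 2^1 · 95, so s = 1 and d = 95.
Base 34: x_0 = 34^95 mod 191 = 1. x_0 = 1, so 34 is not a witness.
Base 158: x_0 = 158^95 mod 191 = 1. x_0 = 1, so 158 is not a witness.
Base 162: x_0 = 162^95 mod 191 = 1. x_0 = 1, so 162 is not a witness.
No listed base is a witness for 191.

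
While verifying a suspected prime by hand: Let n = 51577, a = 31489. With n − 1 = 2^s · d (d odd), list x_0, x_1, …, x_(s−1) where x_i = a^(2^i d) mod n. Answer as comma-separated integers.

32559, 26400, 51576

n − 1 = 51576 = 2^3 · 6447, so s = 3 and d = 6447.
x_0 = 31489^6447 mod 51577 = 32559.
x_1 = 32559^2 mod 51577 = 26400.
x_2 = 26400^2 mod 51577 = 51576.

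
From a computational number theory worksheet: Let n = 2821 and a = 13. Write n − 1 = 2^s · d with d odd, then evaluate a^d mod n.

650

n − 1 = 2820 = 2^2 · 705, so s = 2 and d = 705.
13^705 mod 2821 = 650.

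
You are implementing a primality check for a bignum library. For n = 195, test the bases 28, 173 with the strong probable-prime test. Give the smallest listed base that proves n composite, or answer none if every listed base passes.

28

n − 1 = 194 = 2^1 · 97, so s = 1 and d = 97.
Base 28: x_0 = 28^97 mod 195 = 28. x_0 ∉ {1, 194} and s = 1, so 28 is a Miller–Rabin witness and 195 is composite.
Base 173: x_0 = 173^97 mod 195 = 173. x_0 ∉ {1, 194} and s = 1, so 173 is a Miller–Rabin witness and 195 is composite.
The smallest witness among the given bases is 28.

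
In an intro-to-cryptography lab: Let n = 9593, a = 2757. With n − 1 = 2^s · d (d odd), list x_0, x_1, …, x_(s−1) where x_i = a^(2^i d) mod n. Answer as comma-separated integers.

n − 1 = 9592 = 2^3 · 1199, so s = 3 and d = 1199.
x_0 = 2757^1199 mod 9593 = 849.
x_1 = 849^2 mod 9593 = 1326.
x_2 = 1326^2 mod 9593 = 2757.

849, 1326, 2757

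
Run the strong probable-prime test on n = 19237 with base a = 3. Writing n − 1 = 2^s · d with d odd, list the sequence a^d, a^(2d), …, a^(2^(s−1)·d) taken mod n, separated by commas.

n − 1 = 19236 = 2^2 · 4809, so s = 2 and d = 4809.
x_0 = 3^4809 mod 19237 = 19236.
x_1 = 19236^2 mod 19237 = 1.

19236, 1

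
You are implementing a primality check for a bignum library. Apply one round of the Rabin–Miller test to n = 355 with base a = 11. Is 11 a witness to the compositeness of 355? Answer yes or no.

yes

n − 1 = 354 = 2^1 · 177, so s = 1 and d = 177.
x_0 = 11^177 mod 355 = 21.
x_0 ∉ {1, 354} and s = 1, so 11 is a Miller–Rabin witness and 355 is composite.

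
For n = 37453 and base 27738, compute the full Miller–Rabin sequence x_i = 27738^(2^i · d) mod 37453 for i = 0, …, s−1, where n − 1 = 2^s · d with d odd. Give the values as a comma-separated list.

4824, 12663

n − 1 = 37452 = 2^2 · 9363, so s = 2 and d = 9363.
x_0 = 27738^9363 mod 37453 = 4824.
x_1 = 4824^2 mod 37453 = 12663.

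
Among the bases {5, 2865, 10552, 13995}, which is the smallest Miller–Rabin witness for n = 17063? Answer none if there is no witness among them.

5

n − 1 = 17062 = 2^1 · 8531, so s = 1 and d = 8531.
Base 5: x_0 = 5^8531 mod 17063 = 8948. x_0 ∉ {1, 17062} and s = 1, so 5 is a Miller–Rabin witness and 17063 is composite.
Base 2865: x_0 = 2865^8531 mod 17063 = 8630. x_0 ∉ {1, 17062} and s = 1, so 2865 is a Miller–Rabin witness and 17063 is composite.
Base 10552: x_0 = 10552^8531 mod 17063 = 15322. x_0 ∉ {1, 17062} and s = 1, so 10552 is a Miller–Rabin witness and 17063 is composite.
Base 13995: x_0 = 13995^8531 mod 17063 = 1346. x_0 ∉ {1, 17062} and s = 1, so 13995 is a Miller–Rabin witness and 17063 is composite.
The smallest witness among the given bases is 5.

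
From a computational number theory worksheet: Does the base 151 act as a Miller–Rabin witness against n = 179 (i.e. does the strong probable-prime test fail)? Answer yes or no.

n − 1 = 178 = 2^1 · 89, so s = 1 and d = 89.
Repeated squaring mod 179: 151^1 ≡ 151, 151^2 ≡ 68, 151^4 ≡ 149, 151^8 ≡ 5, 151^16 ≡ 25, 151^32 ≡ 88, 151^64 ≡ 47.
89 = 64 + 16 + 8 + 1, so 151^89 ≡ 47·25·5·151 ≡ 1 (mod 179).
x_0 = 151^89 mod 179 = 1.
x_0 = 1, so 151 is not a witness.

no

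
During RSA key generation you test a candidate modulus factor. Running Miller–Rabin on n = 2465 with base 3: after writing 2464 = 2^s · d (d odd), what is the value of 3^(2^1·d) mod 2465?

144

n − 1 = 2464 = 2^5 · 77, so s = 5 and d = 77.
x_0 = 3^77 mod 2465 = 2018.
x_1 = 2018^2 mod 2465 = 144.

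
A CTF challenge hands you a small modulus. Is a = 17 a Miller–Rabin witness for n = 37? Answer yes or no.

no

n − 1 = 36 = 2^2 · 9, so s = 2 and d = 9.
Repeated squaring mod 37: 17^1 ≡ 17, 17^2 ≡ 30, 17^4 ≡ 12, 17^8 ≡ 33.
9 = 8 + 1, so 17^9 ≡ 33·17 ≡ 6 (mod 37).
x_0 = 17^9 mod 37 = 6.
x_0 is neither 1 nor 36, so continue squaring.
x_1 = 6^2 mod 37 = 36.
x_1 ≡ −1, so 17 is not a witness.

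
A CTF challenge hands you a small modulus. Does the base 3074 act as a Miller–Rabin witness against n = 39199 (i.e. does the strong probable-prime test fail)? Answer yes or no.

no

n − 1 = 39198 = 2^1 · 19599, so s = 1 and d = 19599.
By repeated squaring, 3074^19599 ≡ 39198 (mod 39199).
x_0 = 3074^19599 mod 39199 = 39198.
x_0 = 39198 ≡ −1, so 3074 is not a witness.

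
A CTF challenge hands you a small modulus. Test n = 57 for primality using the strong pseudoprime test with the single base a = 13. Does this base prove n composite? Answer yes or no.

yes

n − 1 = 56 = 2^3 · 7, so s = 3 and d = 7.
x_0 = 13^7 mod 57 = 10.
x_0 is neither 1 nor 56, so continue squaring.
x_1 = 10^2 mod 57 = 43.
x_2 = 43^2 mod 57 = 25.
Reached i = s−1 = 2 without hitting −1: 13 is a Miller–Rabin witness and 57 is composite.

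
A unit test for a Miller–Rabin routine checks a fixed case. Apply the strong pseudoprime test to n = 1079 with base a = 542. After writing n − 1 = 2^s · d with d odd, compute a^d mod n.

510

n − 1 = 1078 = 2^1 · 539, so s = 1 and d = 539.
By repeated squaring, 542^539 ≡ 510 (mod 1079).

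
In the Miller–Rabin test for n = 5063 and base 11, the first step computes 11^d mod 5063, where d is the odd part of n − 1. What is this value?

3771

n − 1 = 5062 = 2^1 · 2531, so s = 1 and d = 2531.
11^2531 mod 5063 = 3771.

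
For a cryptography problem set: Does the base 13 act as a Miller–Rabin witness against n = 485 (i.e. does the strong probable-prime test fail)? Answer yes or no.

yes

n − 1 = 484 = 2^2 · 121, so s = 2 and d = 121.
Repeated squaring mod 485: 13^1 ≡ 13, 13^2 ≡ 169, 13^4 ≡ 431, 13^8 ≡ 6, 13^16 ≡ 36, 13^32 ≡ 326, 13^64 ≡ 61.
121 = 64 + 32 + 16 + 8 + 1, so 13^121 ≡ 61·326·36·6·13 ≡ 383 (mod 485).
x_0 = 13^121 mod 485 = 383.
x_0 is neither 1 nor 484, so continue squaring.
x_1 = 383^2 mod 485 = 219.
Reached i = s−1 = 1 without hitting −1: 13 is a Miller–Rabin witness and 485 is composite.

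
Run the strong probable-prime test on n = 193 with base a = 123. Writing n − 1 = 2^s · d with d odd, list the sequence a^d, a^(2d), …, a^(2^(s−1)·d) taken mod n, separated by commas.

154, 170, 143, 184, 81, 192

n − 1 = 192 = 2^6 · 3, so s = 6 and d = 3.
x_0 = 123^3 mod 193 = 154.
x_1 = 154^2 mod 193 = 170.
x_2 = 170^2 mod 193 = 143.
x_3 = 143^2 mod 193 = 184.
x_4 = 184^2 mod 193 = 81.
x_5 = 81^2 mod 193 = 192.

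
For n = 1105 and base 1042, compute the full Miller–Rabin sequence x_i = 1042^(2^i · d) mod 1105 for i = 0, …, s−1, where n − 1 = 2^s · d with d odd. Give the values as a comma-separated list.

252, 519, 846, 781

n − 1 = 1104 = 2^4 · 69, so s = 4 and d = 69.
x_0 = 1042^69 mod 1105 = 252.
x_1 = 252^2 mod 1105 = 519.
x_2 = 519^2 mod 1105 = 846.
x_3 = 846^2 mod 1105 = 781.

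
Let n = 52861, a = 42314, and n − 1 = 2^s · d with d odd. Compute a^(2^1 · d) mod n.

n − 1 = 52860 = 2^2 · 13215, so s = 2 and d = 13215.
x_0 = 42314^13215 mod 52861 = 23413.
x_1 = 23413^2 mod 52861 = 52860.

52860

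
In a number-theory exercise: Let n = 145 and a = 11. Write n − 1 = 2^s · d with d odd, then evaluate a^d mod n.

n − 1 = 144 = 2^4 · 9, so s = 4 and d = 9.
11^9 mod 145 = 31.

31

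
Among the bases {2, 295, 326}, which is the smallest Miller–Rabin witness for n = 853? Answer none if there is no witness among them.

none

n − 1 = 852 = 2^2 · 213, so s = 2 and d = 213.
Base 2: x_0 = 2^213 mod 853 = 333. x_0 is neither 1 nor 852, so continue squaring. x_1 = 333^2 mod 853 = 852. x_1 ≡ −1, so 2 is not a witness.
Base 295: x_0 = 295^213 mod 853 = 520. x_0 is neither 1 nor 852, so continue squaring. x_1 = 520^2 mod 853 = 852. x_1 ≡ −1, so 295 is not a witness.
Base 326: x_0 = 326^213 mod 853 = 520. x_0 is neither 1 nor 852, so continue squaring. x_1 = 520^2 mod 853 = 852. x_1 ≡ −1, so 326 is not a witness.
No listed base is a witness for 853.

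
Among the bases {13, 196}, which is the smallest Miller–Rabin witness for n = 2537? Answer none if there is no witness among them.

n − 1 = 2536 = 2^3 · 317, so s = 3 and d = 317.
Base 13: x_0 = 13^317 mod 2537 = 1158. x_0 is neither 1 nor 2536, so continue squaring. x_1 = 1158^2 mod 2537 = 1428. x_2 = 1428^2 mod 2537 = 1973. Reached i = s−1 = 2 without hitting −1: 13 is a Miller–Rabin witness and 2537 is composite.
Base 196: x_0 = 196^317 mod 2537 = 17. x_0 is neither 1 nor 2536, so continue squaring. x_1 = 17^2 mod 2537 = 289. x_2 = 289^2 mod 2537 = 2337. Reached i = s−1 = 2 without hitting −1: 196 is a Miller–Rabin witness and 2537 is composite.
The smallest witness among the given bases is 13.

13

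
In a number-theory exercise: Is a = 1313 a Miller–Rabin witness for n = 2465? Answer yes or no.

no

n − 1 = 2464 = 2^5 · 77, so s = 5 and d = 77.
Repeated squaring mod 2465: 1313^1 ≡ 1313, 1313^2 ≡ 934, 1313^4 ≡ 2211, 1313^8 ≡ 426, 1313^16 ≡ 1531, 1313^32 ≡ 2211, 1313^64 ≡ 426.
77 = 64 + 8 + 4 + 1, so 1313^77 ≡ 426·426·2211·1313 ≡ 1143 (mod 2465).
x_0 = 1313^77 mod 2465 = 1143.
x_0 is neither 1 nor 2464, so continue squaring.
x_1 = 1143^2 mod 2465 = 2464.
x_1 ≡ −1, so 1313 is not a witness.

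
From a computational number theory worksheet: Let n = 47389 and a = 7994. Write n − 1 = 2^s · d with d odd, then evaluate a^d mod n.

35040

n − 1 = 47388 = 2^2 · 11847, so s = 2 and d = 11847.
7994^11847 mod 47389 = 35040.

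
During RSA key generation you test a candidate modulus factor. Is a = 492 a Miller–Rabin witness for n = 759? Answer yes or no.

n − 1 = 758 = 2^1 · 379, so s = 1 and d = 379.
Repeated squaring mod 759: 492^1 ≡ 492, 492^2 ≡ 702, 492^4 ≡ 213, 492^8 ≡ 588, 492^16 ≡ 399, 492^32 ≡ 570, 492^64 ≡ 48, 492^128 ≡ 27, 492^256 ≡ 729.
379 = 256 + 64 + 32 + 16 + 8 + 2 + 1, so 492^379 ≡ 729·48·570·399·588·702·492 ≡ 744 (mod 759).
x_0 = 492^379 mod 759 = 744.
x_0 ∉ {1, 758} and s = 1, so 492 is a Miller–Rabin witness and 759 is composite.

yes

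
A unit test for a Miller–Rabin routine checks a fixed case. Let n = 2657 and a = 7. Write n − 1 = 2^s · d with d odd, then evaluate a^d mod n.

379

n − 1 = 2656 = 2^5 · 83, so s = 5 and d = 83.
Repeated squaring mod 2657: 7^1 ≡ 7, 7^2 ≡ 49, 7^4 ≡ 2401, 7^8 ≡ 1768, 7^16 ≡ 1192, 7^32 ≡ 2026, 7^64 ≡ 2268.
83 = 64 + 16 + 2 + 1, so 7^83 ≡ 2268·1192·49·7 ≡ 379 (mod 2657).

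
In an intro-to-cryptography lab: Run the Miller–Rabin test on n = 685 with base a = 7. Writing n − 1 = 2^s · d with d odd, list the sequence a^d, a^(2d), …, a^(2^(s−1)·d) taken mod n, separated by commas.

678, 49

n − 1 = 684 = 2^2 · 171, so s = 2 and d = 171.
x_0 = 7^171 mod 685 = 678.
x_1 = 678^2 mod 685 = 49.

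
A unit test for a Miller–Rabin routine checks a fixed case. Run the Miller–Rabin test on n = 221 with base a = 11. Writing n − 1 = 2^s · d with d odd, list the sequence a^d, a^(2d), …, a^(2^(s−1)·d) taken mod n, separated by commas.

54, 43

n − 1 = 220 = 2^2 · 55, so s = 2 and d = 55.
x_0 = 11^55 mod 221 = 54.
x_1 = 54^2 mod 221 = 43.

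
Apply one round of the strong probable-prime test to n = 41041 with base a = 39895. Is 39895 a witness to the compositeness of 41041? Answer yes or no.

n − 1 = 41040 = 2^4 · 2565, so s = 4 and d = 2565.
Repeated squaring mod 41041: 39895^1 ≡ 39895, 39895^2 ≡ 4, 39895^4 ≡ 16, 39895^8 ≡ 256, 39895^16 ≡ 24495, 39895^32 ≡ 26646, 39895^64 ≡ 16, 39895^128 ≡ 256, 39895^256 ≡ 24495, 39895^512 ≡ 26646, 39895^1024 ≡ 16, 39895^2048 ≡ 256.
2565 = 2048 + 512 + 4 + 1, so 39895^2565 ≡ 256·26646·16·39895 ≡ 6469 (mod 41041).
x_0 = 39895^2565 mod 41041 = 6469.
x_0 is neither 1 nor 41040, so continue squaring.
x_1 = 6469^2 mod 41041 = 27182.
x_2 = 27182^2 mod 41041 = 1.
x_2 = 1 but x_1 ≠ ±1, a nontrivial square root of 1 — 39895 is a witness and 41041 is composite.

yes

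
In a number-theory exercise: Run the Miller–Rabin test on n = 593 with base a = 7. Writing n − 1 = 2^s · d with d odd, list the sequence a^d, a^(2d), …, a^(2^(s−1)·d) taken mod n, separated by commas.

n − 1 = 592 = 2^4 · 37, so s = 4 and d = 37.
x_0 = 7^37 mod 593 = 499.
x_1 = 499^2 mod 593 = 534.
x_2 = 534^2 mod 593 = 516.
x_3 = 516^2 mod 593 = 592.

499, 534, 516, 592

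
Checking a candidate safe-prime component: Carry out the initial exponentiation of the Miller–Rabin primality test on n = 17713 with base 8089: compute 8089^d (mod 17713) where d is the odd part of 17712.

13553

n − 1 = 17712 = 2^4 · 1107, so s = 4 and d = 1107.
8089^1107 mod 17713 = 13553.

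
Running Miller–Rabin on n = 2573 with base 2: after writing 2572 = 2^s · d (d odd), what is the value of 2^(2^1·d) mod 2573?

n − 1 = 2572 = 2^2 · 643, so s = 2 and d = 643.
x_0 = 2^643 mod 2573 = 1899.
x_1 = 1899^2 mod 2573 = 1428.

1428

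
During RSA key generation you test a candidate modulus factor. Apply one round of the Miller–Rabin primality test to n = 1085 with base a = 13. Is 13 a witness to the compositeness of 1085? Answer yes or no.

n − 1 = 1084 = 2^2 · 271, so s = 2 and d = 271.
x_0 = 13^271 mod 1085 = 447.
x_0 is neither 1 nor 1084, so continue squaring.
x_1 = 447^2 mod 1085 = 169.
Reached i = s−1 = 1 without hitting −1: 13 is a Miller–Rabin witness and 1085 is composite.

yes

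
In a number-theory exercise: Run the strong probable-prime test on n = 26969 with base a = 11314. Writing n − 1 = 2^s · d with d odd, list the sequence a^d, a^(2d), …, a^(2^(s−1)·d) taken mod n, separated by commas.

19218, 18038, 15428

n − 1 = 26968 = 2^3 · 3371, so s = 3 and d = 3371.
x_0 = 11314^3371 mod 26969 = 19218.
x_1 = 19218^2 mod 26969 = 18038.
x_2 = 18038^2 mod 26969 = 15428.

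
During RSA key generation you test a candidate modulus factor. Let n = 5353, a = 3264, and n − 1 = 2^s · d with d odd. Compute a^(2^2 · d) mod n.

n − 1 = 5352 = 2^3 · 669, so s = 3 and d = 669.
Repeated squaring mod 5353: 3264^1 ≡ 3264, 3264^2 ≡ 1226, 3264^4 ≡ 4236, 3264^8 ≡ 440, 3264^16 ≡ 892, 3264^32 ≡ 3420, 3264^64 ≡ 95, 3264^128 ≡ 3672, 3264^256 ≡ 4730, 3264^512 ≡ 2713.
669 = 512 + 128 + 16 + 8 + 4 + 1, so 3264^669 ≡ 2713·3672·892·440·4236·3264 ≡ 3172 (mod 5353).
x_0 = 3172.
x_1 = 3172^2 mod 5353 = 3297.
x_2 = 3297^2 mod 5353 = 3619.

3619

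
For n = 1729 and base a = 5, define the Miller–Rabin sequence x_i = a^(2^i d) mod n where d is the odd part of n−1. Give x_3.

n − 1 = 1728 = 2^6 · 27, so s = 6 and d = 27.
x_0 = 5^27 mod 1729 = 1217.
x_1 = 1217^2 mod 1729 = 1065.
x_2 = 1065^2 mod 1729 = 1.
x_3 = 1^2 mod 1729 = 1.

1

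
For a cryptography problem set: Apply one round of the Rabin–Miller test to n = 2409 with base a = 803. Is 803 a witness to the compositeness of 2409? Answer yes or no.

yes

n − 1 = 2408 = 2^3 · 301, so s = 3 and d = 301.
x_0 = 803^301 mod 2409 = 803.
x_0 is neither 1 nor 2408, so continue squaring.
x_1 = 803^2 mod 2409 = 1606.
x_2 = 1606^2 mod 2409 = 1606.
Reached i = s−1 = 2 without hitting −1: 803 is a Miller–Rabin witness and 2409 is composite.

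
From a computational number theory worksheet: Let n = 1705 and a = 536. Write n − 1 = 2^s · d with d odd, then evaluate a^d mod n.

171

n − 1 = 1704 = 2^3 · 213, so s = 3 and d = 213.
536^213 mod 1705 = 171.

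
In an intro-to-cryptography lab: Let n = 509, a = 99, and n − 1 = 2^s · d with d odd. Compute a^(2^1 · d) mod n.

1

n − 1 = 508 = 2^2 · 127, so s = 2 and d = 127.
By repeated squaring, 99^127 ≡ 1 (mod 509).
x_0 = 1.
x_1 = 1^2 mod 509 = 1.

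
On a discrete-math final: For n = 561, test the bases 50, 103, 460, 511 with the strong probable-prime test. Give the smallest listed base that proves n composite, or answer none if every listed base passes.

none

n − 1 = 560 = 2^4 · 35, so s = 4 and d = 35.
Base 50: x_0 = 50^35 mod 561 = 560. x_0 = 560 ≡ −1, so 50 is not a witness.
Base 103: x_0 = 103^35 mod 561 = 1. x_0 = 1, so 103 is not a witness.
Base 460: x_0 = 460^35 mod 561 = 1. x_0 = 1, so 460 is not a witness.
Base 511: x_0 = 511^35 mod 561 = 1. x_0 = 1, so 511 is not a witness.
No listed base is a witness for 561.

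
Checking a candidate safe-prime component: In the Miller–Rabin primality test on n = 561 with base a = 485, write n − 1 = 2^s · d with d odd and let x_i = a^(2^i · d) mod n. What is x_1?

463

n − 1 = 560 = 2^4 · 35, so s = 4 and d = 35.
Repeated squaring mod 561: 485^1 ≡ 485, 485^2 ≡ 166, 485^4 ≡ 67, 485^8 ≡ 1, 485^16 ≡ 1, 485^32 ≡ 1.
35 = 32 + 2 + 1, so 485^35 ≡ 1·166·485 ≡ 287 (mod 561).
x_0 = 287.
x_1 = 287^2 mod 561 = 463.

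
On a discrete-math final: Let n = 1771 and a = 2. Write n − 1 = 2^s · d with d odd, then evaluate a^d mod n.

n − 1 = 1770 = 2^1 · 885, so s = 1 and d = 885.
2^885 mod 1771 = 1044.

1044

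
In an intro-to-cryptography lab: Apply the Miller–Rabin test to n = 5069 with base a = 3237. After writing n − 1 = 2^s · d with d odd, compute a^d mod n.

n − 1 = 5068 = 2^2 · 1267, so s = 2 and d = 1267.
3237^1267 mod 5069 = 2825.

2825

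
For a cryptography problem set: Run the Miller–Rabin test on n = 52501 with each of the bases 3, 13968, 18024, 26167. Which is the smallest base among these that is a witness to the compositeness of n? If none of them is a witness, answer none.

n − 1 = 52500 = 2^2 · 13125, so s = 2 and d = 13125.
Base 3: x_0 = 3^13125 mod 52501 = 1. x_0 = 1, so 3 is not a witness.
Base 13968: x_0 = 13968^13125 mod 52501 = 1. x_0 = 1, so 13968 is not a witness.
Base 18024: x_0 = 18024^13125 mod 52501 = 13843. x_0 is neither 1 nor 52500, so continue squaring. x_1 = 13843^2 mod 52501 = 52500. x_1 ≡ −1, so 18024 is not a witness.
Base 26167: x_0 = 26167^13125 mod 52501 = 13843. x_0 is neither 1 nor 52500, so continue squaring. x_1 = 13843^2 mod 52501 = 52500. x_1 ≡ −1, so 26167 is not a witness.
No listed base is a witness for 52501.

none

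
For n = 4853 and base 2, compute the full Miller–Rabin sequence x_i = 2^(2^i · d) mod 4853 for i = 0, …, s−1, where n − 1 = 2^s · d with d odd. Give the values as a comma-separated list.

1710, 2594

n − 1 = 4852 = 2^2 · 1213, so s = 2 and d = 1213.
x_0 = 2^1213 mod 4853 = 1710.
x_1 = 1710^2 mod 4853 = 2594.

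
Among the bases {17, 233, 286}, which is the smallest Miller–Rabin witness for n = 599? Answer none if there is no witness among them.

none

n − 1 = 598 = 2^1 · 299, so s = 1 and d = 299.
Base 17: x_0 = 17^299 mod 599 = 1. x_0 = 1, so 17 is not a witness.
Base 233: x_0 = 233^299 mod 599 = 1. x_0 = 1, so 233 is not a witness.
Base 286: x_0 = 286^299 mod 599 = 598. x_0 = 598 ≡ −1, so 286 is not a witness.
No listed base is a witness for 599.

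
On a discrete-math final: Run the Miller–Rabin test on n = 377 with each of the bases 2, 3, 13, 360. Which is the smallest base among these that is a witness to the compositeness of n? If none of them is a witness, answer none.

2

n − 1 = 376 = 2^3 · 47, so s = 3 and d = 47.
Base 2: x_0 = 2^47 mod 377 = 345. x_0 is neither 1 nor 376, so continue squaring. x_1 = 345^2 mod 377 = 270. x_2 = 270^2 mod 377 = 139. Reached i = s−1 = 2 without hitting −1: 2 is a Miller–Rabin witness and 377 is composite.
Base 3: x_0 = 3^47 mod 377 = 308. x_0 is neither 1 nor 376, so continue squaring. x_1 = 308^2 mod 377 = 237. x_2 = 237^2 mod 377 = 373. Reached i = s−1 = 2 without hitting −1: 3 is a Miller–Rabin witness and 377 is composite.
Base 13: x_0 = 13^47 mod 377 = 325. x_0 is neither 1 nor 376, so continue squaring. x_1 = 325^2 mod 377 = 65. x_2 = 65^2 mod 377 = 78. Reached i = s−1 = 2 without hitting −1: 13 is a Miller–Rabin witness and 377 is composite.
Base 360: x_0 = 360^47 mod 377 = 133. x_0 is neither 1 nor 376, so continue squaring. x_1 = 133^2 mod 377 = 347. x_2 = 347^2 mod 377 = 146. Reached i = s−1 = 2 without hitting −1: 360 is a Miller–Rabin witness and 377 is composite.
The smallest witness among the given bases is 2.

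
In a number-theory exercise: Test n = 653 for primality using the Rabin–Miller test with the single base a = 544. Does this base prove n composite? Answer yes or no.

no

n − 1 = 652 = 2^2 · 163, so s = 2 and d = 163.
By repeated squaring, 544^163 ≡ 652 (mod 653).
x_0 = 544^163 mod 653 = 652.
x_0 = 652 ≡ −1, so 544 is not a witness.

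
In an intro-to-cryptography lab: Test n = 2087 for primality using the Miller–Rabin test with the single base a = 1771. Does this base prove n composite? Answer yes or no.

no

n − 1 = 2086 = 2^1 · 1043, so s = 1 and d = 1043.
Repeated squaring mod 2087: 1771^1 ≡ 1771, 1771^2 ≡ 1767, 1771^4 ≡ 137, 1771^8 ≡ 2073, 1771^16 ≡ 196, 1771^32 ≡ 850, 1771^64 ≡ 398, 1771^128 ≡ 1879, 1771^256 ≡ 1524, 1771^512 ≡ 1832, 1771^1024 ≡ 328.
1043 = 1024 + 16 + 2 + 1, so 1771^1043 ≡ 328·196·1767·1771 ≡ 2086 (mod 2087).
x_0 = 1771^1043 mod 2087 = 2086.
x_0 = 2086 ≡ −1, so 1771 is not a witness.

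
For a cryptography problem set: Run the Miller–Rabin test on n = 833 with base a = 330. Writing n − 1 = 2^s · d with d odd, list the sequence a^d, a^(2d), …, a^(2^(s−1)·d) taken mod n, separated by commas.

652, 274, 106, 407, 715, 596

n − 1 = 832 = 2^6 · 13, so s = 6 and d = 13.
x_0 = 330^13 mod 833 = 652.
x_1 = 652^2 mod 833 = 274.
x_2 = 274^2 mod 833 = 106.
x_3 = 106^2 mod 833 = 407.
x_4 = 407^2 mod 833 = 715.
x_5 = 715^2 mod 833 = 596.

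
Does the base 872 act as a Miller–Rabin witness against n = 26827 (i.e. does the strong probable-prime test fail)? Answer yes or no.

yes

n − 1 = 26826 = 2^1 · 13413, so s = 1 and d = 13413.
Repeated squaring mod 26827: 872^1 ≡ 872, 872^2 ≡ 9228, 872^4 ≡ 7086, 872^8 ≡ 18079, 872^16 ≡ 16900, 872^32 ≡ 9758, 872^64 ≡ 9541, 872^128 ≡ 6670, 872^256 ≡ 9734, 872^512 ≡ 24619, 872^1024 ≡ 19577, 872^2048 ≡ 8407, 872^4096 ≡ 15331, 872^8192 ≡ 8214.
13413 = 8192 + 4096 + 1024 + 64 + 32 + 4 + 1, so 872^13413 ≡ 8214·15331·19577·9541·9758·7086·872 ≡ 19728 (mod 26827).
x_0 = 872^13413 mod 26827 = 19728.
x_0 ∉ {1, 26826} and s = 1, so 872 is a Miller–Rabin witness and 26827 is composite.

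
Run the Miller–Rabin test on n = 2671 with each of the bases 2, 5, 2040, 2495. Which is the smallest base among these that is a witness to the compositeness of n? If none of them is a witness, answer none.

none

n − 1 = 2670 = 2^1 · 1335, so s = 1 and d = 1335.
Base 2: x_0 = 2^1335 mod 2671 = 1. x_0 = 1, so 2 is not a witness.
Base 5: x_0 = 5^1335 mod 2671 = 1. x_0 = 1, so 5 is not a witness.
Base 2040: x_0 = 2040^1335 mod 2671 = 2670. x_0 = 2670 ≡ −1, so 2040 is not a witness.
Base 2495: x_0 = 2495^1335 mod 2671 = 1. x_0 = 1, so 2495 is not a witness.
No listed base is a witness for 2671.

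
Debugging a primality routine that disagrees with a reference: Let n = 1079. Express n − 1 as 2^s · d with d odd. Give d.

539

Halving: 1078 → 539; 539 is odd.
So 1078 = 2^1 · 539.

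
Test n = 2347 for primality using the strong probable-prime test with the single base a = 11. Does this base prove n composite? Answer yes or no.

n − 1 = 2346 = 2^1 · 1173, so s = 1 and d = 1173.
Repeated squaring mod 2347: 11^1 ≡ 11, 11^2 ≡ 121, 11^4 ≡ 559, 11^8 ≡ 330, 11^16 ≡ 938, 11^32 ≡ 2066, 11^64 ≡ 1510, 11^128 ≡ 1163, 11^256 ≡ 697, 11^512 ≡ 2327, 11^1024 ≡ 400.
1173 = 1024 + 128 + 16 + 4 + 1, so 11^1173 ≡ 400·1163·938·559·11 ≡ 2346 (mod 2347).
x_0 = 11^1173 mod 2347 = 2346.
x_0 = 2346 ≡ −1, so 11 is not a witness.

no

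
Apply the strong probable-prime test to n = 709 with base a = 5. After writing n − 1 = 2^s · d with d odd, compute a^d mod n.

n − 1 = 708 = 2^2 · 177, so s = 2 and d = 177.
Repeated squaring mod 709: 5^1 ≡ 5, 5^2 ≡ 25, 5^4 ≡ 625, 5^8 ≡ 675, 5^16 ≡ 447, 5^32 ≡ 580, 5^64 ≡ 334, 5^128 ≡ 243.
177 = 128 + 32 + 16 + 1, so 5^177 ≡ 243·580·447·5 ≡ 708 (mod 709).

708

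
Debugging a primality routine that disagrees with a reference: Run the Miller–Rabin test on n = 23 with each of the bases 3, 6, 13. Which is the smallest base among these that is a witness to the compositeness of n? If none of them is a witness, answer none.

n − 1 = 22 = 2^1 · 11, so s = 1 and d = 11.
Base 3: x_0 = 3^11 mod 23 = 1. x_0 = 1, so 3 is not a witness.
Base 6: x_0 = 6^11 mod 23 = 1. x_0 = 1, so 6 is not a witness.
Base 13: x_0 = 13^11 mod 23 = 1. x_0 = 1, so 13 is not a witness.
No listed base is a witness for 23.

none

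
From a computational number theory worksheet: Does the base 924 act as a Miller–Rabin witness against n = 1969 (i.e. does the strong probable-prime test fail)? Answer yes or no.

yes

n − 1 = 1968 = 2^4 · 123, so s = 4 and d = 123.
x_0 = 924^123 mod 1969 = 946.
x_0 is neither 1 nor 1968, so continue squaring.
x_1 = 946^2 mod 1969 = 990.
x_2 = 990^2 mod 1969 = 1507.
x_3 = 1507^2 mod 1969 = 792.
Reached i = s−1 = 3 without hitting −1: 924 is a Miller–Rabin witness and 1969 is composite.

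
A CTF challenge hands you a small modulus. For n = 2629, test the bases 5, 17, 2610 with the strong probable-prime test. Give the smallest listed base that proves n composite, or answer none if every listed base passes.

5

n − 1 = 2628 = 2^2 · 657, so s = 2 and d = 657.
Base 5: x_0 = 5^657 mod 2629 = 58. x_0 is neither 1 nor 2628, so continue squaring. x_1 = 58^2 mod 2629 = 735. Reached i = s−1 = 1 without hitting −1: 5 is a Miller–Rabin witness and 2629 is composite.
Base 17: x_0 = 17^657 mod 2629 = 800. x_0 is neither 1 nor 2628, so continue squaring. x_1 = 800^2 mod 2629 = 1153. Reached i = s−1 = 1 without hitting −1: 17 is a Miller–Rabin witness and 2629 is composite.
Base 2610: x_0 = 2610^657 mod 2629 = 1142. x_0 is neither 1 nor 2628, so continue squaring. x_1 = 1142^2 mod 2629 = 180. Reached i = s−1 = 1 without hitting −1: 2610 is a Miller–Rabin witness and 2629 is composite.
The smallest witness among the given bases is 5.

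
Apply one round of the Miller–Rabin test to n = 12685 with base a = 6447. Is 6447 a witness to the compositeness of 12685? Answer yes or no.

n − 1 = 12684 = 2^2 · 3171, so s = 2 and d = 3171.
x_0 = 6447^3171 mod 12685 = 12643.
x_0 is neither 1 nor 12684, so continue squaring.
x_1 = 12643^2 mod 12685 = 1764.
Reached i = s−1 = 1 without hitting −1: 6447 is a Miller–Rabin witness and 12685 is composite.

yes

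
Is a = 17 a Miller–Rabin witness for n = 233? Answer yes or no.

no

n − 1 = 232 = 2^3 · 29, so s = 3 and d = 29.
x_0 = 17^29 mod 233 = 97.
x_0 is neither 1 nor 232, so continue squaring.
x_1 = 97^2 mod 233 = 89.
x_2 = 89^2 mod 233 = 232.
x_2 ≡ −1, so 17 is not a witness.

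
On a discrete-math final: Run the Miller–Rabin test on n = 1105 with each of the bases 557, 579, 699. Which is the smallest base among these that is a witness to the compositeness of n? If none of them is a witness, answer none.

579

n − 1 = 1104 = 2^4 · 69, so s = 4 and d = 69.
Base 557: x_0 = 557^69 mod 1105 = 47. x_0 is neither 1 nor 1104, so continue squaring. x_1 = 47^2 mod 1105 = 1104. x_1 ≡ −1, so 557 is not a witness.
Base 579: x_0 = 579^69 mod 1105 = 749. x_0 is neither 1 nor 1104, so continue squaring. x_1 = 749^2 mod 1105 = 766. x_2 = 766^2 mod 1105 = 1. x_2 = 1 but x_1 ≠ ±1, a nontrivial square root of 1 — 579 is a witness and 1105 is composite.
Base 699: x_0 = 699^69 mod 1105 = 389. x_0 is neither 1 nor 1104, so continue squaring. x_1 = 389^2 mod 1105 = 1041. x_2 = 1041^2 mod 1105 = 781. x_3 = 781^2 mod 1105 = 1. x_3 = 1 but x_2 ≠ ±1, a nontrivial square root of 1 — 699 is a witness and 1105 is composite.
The smallest witness among the given bases is 579.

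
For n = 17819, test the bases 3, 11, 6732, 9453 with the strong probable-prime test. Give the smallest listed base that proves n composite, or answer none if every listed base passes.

n − 1 = 17818 = 2^1 · 8909, so s = 1 and d = 8909.
Base 3: x_0 = 3^8909 mod 17819 = 14011. x_0 ∉ {1, 17818} and s = 1, so 3 is a Miller–Rabin witness and 17819 is composite.
Base 11: x_0 = 11^8909 mod 17819 = 15242. x_0 ∉ {1, 17818} and s = 1, so 11 is a Miller–Rabin witness and 17819 is composite.
Base 6732: x_0 = 6732^8909 mod 17819 = 7556. x_0 ∉ {1, 17818} and s = 1, so 6732 is a Miller–Rabin witness and 17819 is composite.
Base 9453: x_0 = 9453^8909 mod 17819 = 9041. x_0 ∉ {1, 17818} and s = 1, so 9453 is a Miller–Rabin witness and 17819 is composite.
The smallest witness among the given bases is 3.

3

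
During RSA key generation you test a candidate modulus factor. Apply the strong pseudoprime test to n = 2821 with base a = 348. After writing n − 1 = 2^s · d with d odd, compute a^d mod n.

2729

n − 1 = 2820 = 2^2 · 705, so s = 2 and d = 705.
348^705 mod 2821 = 2729.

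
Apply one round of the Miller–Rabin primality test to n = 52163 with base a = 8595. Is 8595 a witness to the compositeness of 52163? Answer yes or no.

n − 1 = 52162 = 2^1 · 26081, so s = 1 and d = 26081.
x_0 = 8595^26081 mod 52163 = 1.
x_0 = 1, so 8595 is not a witness.

no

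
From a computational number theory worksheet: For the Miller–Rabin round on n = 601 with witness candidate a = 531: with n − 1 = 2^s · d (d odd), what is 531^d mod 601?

n − 1 = 600 = 2^3 · 75, so s = 3 and d = 75.
531^75 mod 601 = 438.

438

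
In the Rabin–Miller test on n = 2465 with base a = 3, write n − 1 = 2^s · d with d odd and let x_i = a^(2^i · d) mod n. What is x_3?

n − 1 = 2464 = 2^5 · 77, so s = 5 and d = 77.
x_0 = 3^77 mod 2465 = 2018.
x_1 = 2018^2 mod 2465 = 144.
x_2 = 144^2 mod 2465 = 1016.
x_3 = 1016^2 mod 2465 = 1886.

1886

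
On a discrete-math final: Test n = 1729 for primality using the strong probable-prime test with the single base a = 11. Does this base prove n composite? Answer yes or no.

n − 1 = 1728 = 2^6 · 27, so s = 6 and d = 27.
x_0 = 11^27 mod 1729 = 1331.
x_0 is neither 1 nor 1728, so continue squaring.
x_1 = 1331^2 mod 1729 = 1065.
x_2 = 1065^2 mod 1729 = 1.
x_2 = 1 but x_1 ≠ ±1, a nontrivial square root of 1 — 11 is a witness and 1729 is composite.

yes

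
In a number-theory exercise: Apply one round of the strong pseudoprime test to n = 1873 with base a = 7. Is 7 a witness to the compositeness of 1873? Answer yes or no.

n − 1 = 1872 = 2^4 · 117, so s = 4 and d = 117.
x_0 = 7^117 mod 1873 = 1.
x_0 = 1, so 7 is not a witness.

no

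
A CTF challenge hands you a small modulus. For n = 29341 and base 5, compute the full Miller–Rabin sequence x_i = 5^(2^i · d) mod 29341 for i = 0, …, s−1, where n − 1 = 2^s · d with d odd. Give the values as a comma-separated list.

15127, 25011

n − 1 = 29340 = 2^2 · 7335, so s = 2 and d = 7335.
x_0 = 5^7335 mod 29341 = 15127.
x_1 = 15127^2 mod 29341 = 25011.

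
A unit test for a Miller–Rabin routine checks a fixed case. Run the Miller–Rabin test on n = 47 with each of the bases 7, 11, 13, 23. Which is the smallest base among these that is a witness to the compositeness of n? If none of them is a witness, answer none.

n − 1 = 46 = 2^1 · 23, so s = 1 and d = 23.
Base 7: x_0 = 7^23 mod 47 = 1. x_0 = 1, so 7 is not a witness.
Base 11: x_0 = 11^23 mod 47 = 46. x_0 = 46 ≡ −1, so 11 is not a witness.
Base 13: x_0 = 13^23 mod 47 = 46. x_0 = 46 ≡ −1, so 13 is not a witness.
Base 23: x_0 = 23^23 mod 47 = 46. x_0 = 46 ≡ −1, so 23 is not a witness.
No listed base is a witness for 47.

none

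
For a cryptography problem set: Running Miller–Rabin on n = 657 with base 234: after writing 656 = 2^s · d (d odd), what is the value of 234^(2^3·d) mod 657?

621

n − 1 = 656 = 2^4 · 41, so s = 4 and d = 41.
Repeated squaring mod 657: 234^1 ≡ 234, 234^2 ≡ 225, 234^4 ≡ 36, 234^8 ≡ 639, 234^16 ≡ 324, 234^32 ≡ 513.
41 = 32 + 8 + 1, so 234^41 ≡ 513·639·234 ≡ 117 (mod 657).
x_0 = 117.
x_1 = 117^2 mod 657 = 549.
x_2 = 549^2 mod 657 = 495.
x_3 = 495^2 mod 657 = 621.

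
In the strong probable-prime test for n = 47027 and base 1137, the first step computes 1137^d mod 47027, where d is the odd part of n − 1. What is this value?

n − 1 = 47026 = 2^1 · 23513, so s = 1 and d = 23513.
Repeated squaring mod 47027: 1137^1 ≡ 1137, 1137^2 ≡ 23040, 1137^4 ≡ 824, 1137^8 ≡ 20598, 1137^16 ≡ 10, 1137^32 ≡ 100, 1137^64 ≡ 10000, 1137^128 ≡ 20598, 1137^256 ≡ 10, 1137^512 ≡ 100, 1137^1024 ≡ 10000, 1137^2048 ≡ 20598, 1137^4096 ≡ 10, 1137^8192 ≡ 100, 1137^16384 ≡ 10000.
23513 = 16384 + 4096 + 2048 + 512 + 256 + 128 + 64 + 16 + 8 + 1, so 1137^23513 ≡ 10000·10·20598·100·10·20598·10000·10·20598·1137 ≡ 48 (mod 47027).

48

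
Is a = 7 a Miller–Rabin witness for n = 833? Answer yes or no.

n − 1 = 832 = 2^6 · 13, so s = 6 and d = 13.
x_0 = 7^13 mod 833 = 686.
x_0 is neither 1 nor 832, so continue squaring.
x_1 = 686^2 mod 833 = 784.
x_2 = 784^2 mod 833 = 735.
x_3 = 735^2 mod 833 = 441.
x_4 = 441^2 mod 833 = 392.
x_5 = 392^2 mod 833 = 392.
Reached i = s−1 = 5 without hitting −1: 7 is a Miller–Rabin witness and 833 is composite.

yes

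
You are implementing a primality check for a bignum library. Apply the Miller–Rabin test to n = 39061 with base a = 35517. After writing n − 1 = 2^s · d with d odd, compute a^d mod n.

12035

n − 1 = 39060 = 2^2 · 9765, so s = 2 and d = 9765.
By repeated squaring, 35517^9765 ≡ 12035 (mod 39061).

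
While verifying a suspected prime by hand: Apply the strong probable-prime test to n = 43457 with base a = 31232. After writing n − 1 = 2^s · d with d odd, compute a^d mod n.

1797

n − 1 = 43456 = 2^6 · 679, so s = 6 and d = 679.
31232^679 mod 43457 = 1797.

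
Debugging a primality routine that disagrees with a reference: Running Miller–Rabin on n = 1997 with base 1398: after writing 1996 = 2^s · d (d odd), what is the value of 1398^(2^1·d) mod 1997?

n − 1 = 1996 = 2^2 · 499, so s = 2 and d = 499.
Repeated squaring mod 1997: 1398^1 ≡ 1398, 1398^2 ≡ 1338, 1398^4 ≡ 932, 1398^8 ≡ 1926, 1398^16 ≡ 1047, 1398^32 ≡ 1853, 1398^64 ≡ 766, 1398^128 ≡ 1635, 1398^256 ≡ 1239.
499 = 256 + 128 + 64 + 32 + 16 + 2 + 1, so 1398^499 ≡ 1239·1635·766·1853·1047·1338·1398 ≡ 1996 (mod 1997).
x_0 = 1996.
x_1 = 1996^2 mod 1997 = 1.

1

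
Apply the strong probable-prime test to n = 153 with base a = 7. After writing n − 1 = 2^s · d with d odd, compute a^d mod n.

n − 1 = 152 = 2^3 · 19, so s = 3 and d = 19.
7^19 mod 153 = 88.

88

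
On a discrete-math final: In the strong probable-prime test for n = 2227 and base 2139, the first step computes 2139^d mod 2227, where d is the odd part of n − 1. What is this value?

190

n − 1 = 2226 = 2^1 · 1113, so s = 1 and d = 1113.
2139^1113 mod 2227 = 190.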